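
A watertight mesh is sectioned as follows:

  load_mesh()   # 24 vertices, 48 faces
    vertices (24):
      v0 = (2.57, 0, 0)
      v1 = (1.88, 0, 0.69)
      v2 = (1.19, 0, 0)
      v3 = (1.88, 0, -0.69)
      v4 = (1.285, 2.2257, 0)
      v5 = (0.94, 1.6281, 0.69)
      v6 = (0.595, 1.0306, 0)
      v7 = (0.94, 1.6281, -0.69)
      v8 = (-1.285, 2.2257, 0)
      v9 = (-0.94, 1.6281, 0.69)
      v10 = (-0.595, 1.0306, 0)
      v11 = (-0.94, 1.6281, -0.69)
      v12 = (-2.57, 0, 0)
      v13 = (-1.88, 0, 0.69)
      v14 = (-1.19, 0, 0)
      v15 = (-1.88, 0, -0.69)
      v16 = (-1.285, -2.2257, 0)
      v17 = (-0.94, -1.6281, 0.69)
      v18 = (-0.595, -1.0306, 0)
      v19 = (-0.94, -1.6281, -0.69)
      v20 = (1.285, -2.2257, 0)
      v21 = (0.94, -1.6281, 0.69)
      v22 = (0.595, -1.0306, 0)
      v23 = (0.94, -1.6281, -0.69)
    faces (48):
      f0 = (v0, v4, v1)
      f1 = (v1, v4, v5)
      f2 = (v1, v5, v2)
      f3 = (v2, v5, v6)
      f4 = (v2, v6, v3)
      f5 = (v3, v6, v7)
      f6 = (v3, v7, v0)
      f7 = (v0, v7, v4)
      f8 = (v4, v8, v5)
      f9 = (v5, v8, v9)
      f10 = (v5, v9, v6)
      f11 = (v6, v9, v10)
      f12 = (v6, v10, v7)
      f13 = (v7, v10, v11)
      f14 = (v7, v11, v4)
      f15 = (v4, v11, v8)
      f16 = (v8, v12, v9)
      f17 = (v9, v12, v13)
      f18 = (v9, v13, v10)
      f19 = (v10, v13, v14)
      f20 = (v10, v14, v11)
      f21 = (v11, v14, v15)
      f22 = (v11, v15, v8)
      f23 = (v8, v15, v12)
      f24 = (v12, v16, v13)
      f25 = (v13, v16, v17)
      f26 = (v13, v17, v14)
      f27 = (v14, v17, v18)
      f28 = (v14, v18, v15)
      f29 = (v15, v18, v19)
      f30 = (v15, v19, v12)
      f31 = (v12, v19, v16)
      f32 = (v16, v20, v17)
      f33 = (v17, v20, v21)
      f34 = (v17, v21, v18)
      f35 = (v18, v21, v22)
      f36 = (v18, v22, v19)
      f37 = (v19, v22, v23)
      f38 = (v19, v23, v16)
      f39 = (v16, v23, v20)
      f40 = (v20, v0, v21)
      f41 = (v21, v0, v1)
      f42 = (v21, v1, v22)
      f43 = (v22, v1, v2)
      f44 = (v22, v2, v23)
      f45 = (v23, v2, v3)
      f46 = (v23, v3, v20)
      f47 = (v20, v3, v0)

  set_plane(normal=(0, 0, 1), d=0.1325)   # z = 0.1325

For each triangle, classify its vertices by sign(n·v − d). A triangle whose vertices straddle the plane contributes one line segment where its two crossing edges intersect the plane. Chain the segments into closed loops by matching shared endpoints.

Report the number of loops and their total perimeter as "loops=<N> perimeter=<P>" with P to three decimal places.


loops=2 perimeter=22.560

Straddling triangles (24 of 48):
  (v0,v4,v1) [--+] → (1.39926, 1.7983, 0.1325)–(2.4375, 0, 0.1325)  len=2.0765
  (v1,v4,v5) [+-+] → (1.39926, 1.7983, 0.1325)–(1.21875, 2.11094, 0.1325)  len=0.3610
  (v1,v5,v2) [++-] → (1.14199, 0.312642, 0.1325)–(1.3225, 0, 0.1325)  len=0.3610
  (v2,v5,v6) [-+-] → (1.14199, 0.312642, 0.1325)–(0.66125, 1.14534, 0.1325)  len=0.9615
  (v4,v8,v5) [--+] → (-0.857736, 2.11094, 0.1325)–(1.21875, 2.11094, 0.1325)  len=2.0765
  (v5,v8,v9) [+-+] → (-0.857736, 2.11094, 0.1325)–(-1.21875, 2.11094, 0.1325)  len=0.3610
  (v5,v9,v6) [++-] → (0.300236, 1.14534, 0.1325)–(0.66125, 1.14534, 0.1325)  len=0.3610
  (v6,v9,v10) [-+-] → (0.300236, 1.14534, 0.1325)–(-0.66125, 1.14534, 0.1325)  len=0.9615
  (v8,v12,v9) [--+] → (-2.25699, 0.312642, 0.1325)–(-1.21875, 2.11094, 0.1325)  len=2.0765
  (v9,v12,v13) [+-+] → (-2.25699, 0.312642, 0.1325)–(-2.4375, 0, 0.1325)  len=0.3610
  (v9,v13,v10) [++-] → (-0.841757, 0.832695, 0.1325)–(-0.66125, 1.14534, 0.1325)  len=0.3610
  (v10,v13,v14) [-+-] → (-0.841757, 0.832695, 0.1325)–(-1.3225, 0, 0.1325)  len=0.9615
  (v12,v16,v13) [--+] → (-1.39926, -1.7983, 0.1325)–(-2.4375, 0, 0.1325)  len=2.0765
  (v13,v16,v17) [+-+] → (-1.39926, -1.7983, 0.1325)–(-1.21875, -2.11094, 0.1325)  len=0.3610
  (v13,v17,v14) [++-] → (-1.14199, -0.312642, 0.1325)–(-1.3225, 0, 0.1325)  len=0.3610
  (v14,v17,v18) [-+-] → (-1.14199, -0.312642, 0.1325)–(-0.66125, -1.14534, 0.1325)  len=0.9615
  (v16,v20,v17) [--+] → (0.857736, -2.11094, 0.1325)–(-1.21875, -2.11094, 0.1325)  len=2.0765
  (v17,v20,v21) [+-+] → (0.857736, -2.11094, 0.1325)–(1.21875, -2.11094, 0.1325)  len=0.3610
  (v17,v21,v18) [++-] → (-0.300236, -1.14534, 0.1325)–(-0.66125, -1.14534, 0.1325)  len=0.3610
  (v18,v21,v22) [-+-] → (-0.300236, -1.14534, 0.1325)–(0.66125, -1.14534, 0.1325)  len=0.9615
  (v20,v0,v21) [--+] → (2.25699, -0.312642, 0.1325)–(1.21875, -2.11094, 0.1325)  len=2.0765
  (v21,v0,v1) [+-+] → (2.25699, -0.312642, 0.1325)–(2.4375, 0, 0.1325)  len=0.3610
  (v21,v1,v22) [++-] → (0.841757, -0.832695, 0.1325)–(0.66125, -1.14534, 0.1325)  len=0.3610
  (v22,v1,v2) [-+-] → (0.841757, -0.832695, 0.1325)–(1.3225, 0, 0.1325)  len=0.9615

Chained into 2 loop(s):
  loop 1: 12 segments, perimeter = 14.6250
  loop 2: 12 segments, perimeter = 7.9351
Total perimeter = 22.560


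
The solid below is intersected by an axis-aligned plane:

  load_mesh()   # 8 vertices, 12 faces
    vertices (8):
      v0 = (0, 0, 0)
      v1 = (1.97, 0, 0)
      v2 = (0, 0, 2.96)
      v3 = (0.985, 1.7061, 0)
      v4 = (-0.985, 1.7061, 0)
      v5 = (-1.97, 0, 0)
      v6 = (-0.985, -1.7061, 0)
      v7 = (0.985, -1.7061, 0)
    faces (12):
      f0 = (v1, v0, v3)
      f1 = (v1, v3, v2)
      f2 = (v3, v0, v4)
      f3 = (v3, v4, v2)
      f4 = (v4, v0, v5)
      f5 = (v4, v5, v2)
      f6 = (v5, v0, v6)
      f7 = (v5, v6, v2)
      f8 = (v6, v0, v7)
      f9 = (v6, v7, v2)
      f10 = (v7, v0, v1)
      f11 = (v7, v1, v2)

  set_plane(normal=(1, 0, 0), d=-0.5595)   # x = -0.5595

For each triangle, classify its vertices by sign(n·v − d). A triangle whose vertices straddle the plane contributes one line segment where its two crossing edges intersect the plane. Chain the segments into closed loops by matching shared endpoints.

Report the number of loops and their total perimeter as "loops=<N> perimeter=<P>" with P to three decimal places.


Straddling triangles (8 of 12):
  (v3,v0,v4) [++-] → (-0.5595, 0.969099, 0)–(-0.5595, 1.7061, 0)  len=0.7370
  (v3,v4,v2) [+-+] → (-0.5595, 1.7061, 0)–(-0.5595, 0.969099, 1.27866)  len=1.4759
  (v4,v0,v5) [-+-] → (-0.5595, 0.969099, 0)–(-0.5595, 0, 0)  len=0.9691
  (v4,v5,v2) [--+] → (-0.5595, 0, 2.11933)–(-0.5595, 0.969099, 1.27866)  len=1.2829
  (v5,v0,v6) [-+-] → (-0.5595, 0, 0)–(-0.5595, -0.969099, 0)  len=0.9691
  (v5,v6,v2) [--+] → (-0.5595, -0.969099, 1.27866)–(-0.5595, 0, 2.11933)  len=1.2829
  (v6,v0,v7) [-++] → (-0.5595, -0.969099, 0)–(-0.5595, -1.7061, 0)  len=0.7370
  (v6,v7,v2) [-++] → (-0.5595, -1.7061, 0)–(-0.5595, -0.969099, 1.27866)  len=1.4759

Chained into 1 loop(s):
  loop 1: 8 segments, perimeter = 8.9297
Total perimeter = 8.930

loops=1 perimeter=8.930


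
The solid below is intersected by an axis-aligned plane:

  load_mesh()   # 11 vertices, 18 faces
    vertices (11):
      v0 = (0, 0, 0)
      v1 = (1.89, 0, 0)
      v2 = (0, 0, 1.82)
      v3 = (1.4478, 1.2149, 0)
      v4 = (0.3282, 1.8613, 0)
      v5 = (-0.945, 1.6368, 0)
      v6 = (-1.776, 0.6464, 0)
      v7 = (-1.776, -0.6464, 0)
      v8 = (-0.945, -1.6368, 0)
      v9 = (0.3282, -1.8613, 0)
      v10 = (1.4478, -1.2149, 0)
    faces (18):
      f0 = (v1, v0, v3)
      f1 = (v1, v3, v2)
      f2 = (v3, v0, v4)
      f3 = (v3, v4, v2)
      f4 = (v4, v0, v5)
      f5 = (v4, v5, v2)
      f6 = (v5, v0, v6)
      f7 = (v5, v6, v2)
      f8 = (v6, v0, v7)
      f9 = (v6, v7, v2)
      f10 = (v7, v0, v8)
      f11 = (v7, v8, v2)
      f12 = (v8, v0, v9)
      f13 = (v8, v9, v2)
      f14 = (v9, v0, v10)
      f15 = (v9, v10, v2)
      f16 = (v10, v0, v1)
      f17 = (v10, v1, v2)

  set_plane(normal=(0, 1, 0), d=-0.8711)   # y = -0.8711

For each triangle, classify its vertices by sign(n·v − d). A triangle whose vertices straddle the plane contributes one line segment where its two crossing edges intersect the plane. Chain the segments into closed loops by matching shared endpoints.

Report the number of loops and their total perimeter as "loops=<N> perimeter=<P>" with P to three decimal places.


loops=1 perimeter=6.942

Straddling triangles (8 of 18):
  (v7,v0,v8) [++-] → (-0.502926, -0.8711, 0)–(-1.58746, -0.8711, 0)  len=1.0845
  (v7,v8,v2) [+-+] → (-1.58746, -0.8711, 0)–(-0.502926, -0.8711, 0.851402)  len=1.3788
  (v8,v0,v9) [-+-] → (-0.502926, -0.8711, 0)–(0.1536, -0.8711, 0)  len=0.6565
  (v8,v9,v2) [--+] → (0.1536, -0.8711, 0.968229)–(-0.502926, -0.8711, 0.851402)  len=0.6668
  (v9,v0,v10) [-+-] → (0.1536, -0.8711, 0)–(1.03809, -0.8711, 0)  len=0.8845
  (v9,v10,v2) [--+] → (1.03809, -0.8711, 0.515035)–(0.1536, -0.8711, 0.968229)  len=0.9938
  (v10,v0,v1) [-++] → (1.03809, -0.8711, 0)–(1.57294, -0.8711, 0)  len=0.5348
  (v10,v1,v2) [-++] → (1.57294, -0.8711, 0)–(1.03809, -0.8711, 0.515035)  len=0.7425

Chained into 1 loop(s):
  loop 1: 8 segments, perimeter = 6.9424
Total perimeter = 6.942


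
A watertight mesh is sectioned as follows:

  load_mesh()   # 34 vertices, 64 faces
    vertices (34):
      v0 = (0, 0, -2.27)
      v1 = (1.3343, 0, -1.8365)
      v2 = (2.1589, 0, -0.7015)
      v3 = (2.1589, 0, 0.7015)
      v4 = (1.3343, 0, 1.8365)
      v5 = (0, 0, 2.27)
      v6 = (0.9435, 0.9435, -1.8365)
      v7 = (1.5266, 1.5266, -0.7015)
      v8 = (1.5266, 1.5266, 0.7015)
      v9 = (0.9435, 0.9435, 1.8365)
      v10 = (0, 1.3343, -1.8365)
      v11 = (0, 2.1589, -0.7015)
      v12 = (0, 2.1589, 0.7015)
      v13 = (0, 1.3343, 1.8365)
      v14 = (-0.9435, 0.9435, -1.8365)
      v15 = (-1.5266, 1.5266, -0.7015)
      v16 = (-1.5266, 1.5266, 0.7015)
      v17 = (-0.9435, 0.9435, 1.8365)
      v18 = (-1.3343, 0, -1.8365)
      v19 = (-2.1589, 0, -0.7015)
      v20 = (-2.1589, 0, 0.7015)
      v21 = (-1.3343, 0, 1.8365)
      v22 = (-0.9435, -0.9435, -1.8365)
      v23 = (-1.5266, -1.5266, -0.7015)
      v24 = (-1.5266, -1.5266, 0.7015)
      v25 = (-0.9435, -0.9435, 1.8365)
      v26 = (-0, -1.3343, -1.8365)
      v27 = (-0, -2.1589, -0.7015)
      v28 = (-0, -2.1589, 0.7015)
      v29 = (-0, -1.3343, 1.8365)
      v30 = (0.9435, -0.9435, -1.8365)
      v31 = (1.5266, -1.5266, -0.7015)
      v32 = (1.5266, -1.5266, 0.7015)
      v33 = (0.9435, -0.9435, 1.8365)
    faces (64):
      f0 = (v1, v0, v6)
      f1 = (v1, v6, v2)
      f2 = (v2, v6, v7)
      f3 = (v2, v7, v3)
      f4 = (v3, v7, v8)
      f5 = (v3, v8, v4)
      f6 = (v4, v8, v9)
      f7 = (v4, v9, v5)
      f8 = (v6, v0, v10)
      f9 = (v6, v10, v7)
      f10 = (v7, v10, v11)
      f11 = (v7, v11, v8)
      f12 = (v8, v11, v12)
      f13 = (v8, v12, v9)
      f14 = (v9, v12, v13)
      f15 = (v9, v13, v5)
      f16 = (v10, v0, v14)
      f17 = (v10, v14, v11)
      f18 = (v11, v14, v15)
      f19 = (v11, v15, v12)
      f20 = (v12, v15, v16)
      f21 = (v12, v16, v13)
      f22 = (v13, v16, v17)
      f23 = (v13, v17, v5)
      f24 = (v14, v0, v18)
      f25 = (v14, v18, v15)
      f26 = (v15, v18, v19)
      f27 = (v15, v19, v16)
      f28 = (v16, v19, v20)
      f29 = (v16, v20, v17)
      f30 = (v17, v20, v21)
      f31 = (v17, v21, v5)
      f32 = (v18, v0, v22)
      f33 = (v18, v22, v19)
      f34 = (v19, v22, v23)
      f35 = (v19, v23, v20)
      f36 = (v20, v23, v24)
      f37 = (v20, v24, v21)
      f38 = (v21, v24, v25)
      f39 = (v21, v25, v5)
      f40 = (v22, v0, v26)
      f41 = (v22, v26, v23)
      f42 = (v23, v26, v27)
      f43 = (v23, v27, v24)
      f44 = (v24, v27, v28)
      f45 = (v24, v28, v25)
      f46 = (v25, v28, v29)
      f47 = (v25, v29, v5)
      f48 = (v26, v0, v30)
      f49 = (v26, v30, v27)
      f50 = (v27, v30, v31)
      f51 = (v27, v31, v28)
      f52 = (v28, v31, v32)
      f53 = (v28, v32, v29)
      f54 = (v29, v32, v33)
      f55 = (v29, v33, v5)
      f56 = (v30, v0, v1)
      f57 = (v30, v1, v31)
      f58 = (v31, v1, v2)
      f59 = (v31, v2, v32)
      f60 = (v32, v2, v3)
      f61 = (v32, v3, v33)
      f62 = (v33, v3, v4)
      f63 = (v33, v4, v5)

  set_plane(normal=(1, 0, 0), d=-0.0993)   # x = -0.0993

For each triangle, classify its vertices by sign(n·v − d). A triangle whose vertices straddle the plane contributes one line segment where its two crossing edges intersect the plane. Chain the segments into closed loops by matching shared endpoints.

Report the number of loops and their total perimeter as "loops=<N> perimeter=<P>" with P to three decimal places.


Straddling triangles (20 of 64):
  (v10,v0,v14) [++-] → (-0.0993, 0.0993, -2.22438)–(-0.0993, 1.29317, -1.8365)  len=1.2553
  (v10,v14,v11) [+-+] → (-0.0993, 1.29317, -1.8365)–(-0.0993, 2.03098, -0.820955)  len=1.2553
  (v11,v14,v15) [+--] → (-0.0993, 2.03098, -0.820955)–(-0.0993, 2.11777, -0.7015)  len=0.1477
  (v11,v15,v12) [+-+] → (-0.0993, 2.11777, -0.7015)–(-0.0993, 2.11777, 0.61024)  len=1.3117
  (v12,v15,v16) [+--] → (-0.0993, 2.11777, 0.61024)–(-0.0993, 2.11777, 0.7015)  len=0.0913
  (v12,v16,v13) [+-+] → (-0.0993, 2.11777, 0.7015)–(-0.0993, 1.34681, 1.76267)  len=1.3117
  (v13,v16,v17) [+--] → (-0.0993, 1.34681, 1.76267)–(-0.0993, 1.29317, 1.8365)  len=0.0913
  (v13,v17,v5) [+-+] → (-0.0993, 1.29317, 1.8365)–(-0.0993, 0.0993, 2.22438)  len=1.2553
  (v14,v0,v18) [-+-] → (-0.0993, 0.0993, -2.22438)–(-0.0993, 0, -2.23774)  len=0.1002
  (v17,v21,v5) [--+] → (-0.0993, 0, 2.23774)–(-0.0993, 0.0993, 2.22438)  len=0.1002
  (v18,v0,v22) [-+-] → (-0.0993, 0, -2.23774)–(-0.0993, -0.0993, -2.22438)  len=0.1002
  (v21,v25,v5) [--+] → (-0.0993, -0.0993, 2.22438)–(-0.0993, 0, 2.23774)  len=0.1002
  (v22,v0,v26) [-++] → (-0.0993, -0.0993, -2.22438)–(-0.0993, -1.29317, -1.8365)  len=1.2553
  (v22,v26,v23) [-+-] → (-0.0993, -1.29317, -1.8365)–(-0.0993, -1.34681, -1.76267)  len=0.0913
  (v23,v26,v27) [-++] → (-0.0993, -1.34681, -1.76267)–(-0.0993, -2.11777, -0.7015)  len=1.3117
  (v23,v27,v24) [-+-] → (-0.0993, -2.11777, -0.7015)–(-0.0993, -2.11777, -0.61024)  len=0.0913
  (v24,v27,v28) [-++] → (-0.0993, -2.11777, -0.61024)–(-0.0993, -2.11777, 0.7015)  len=1.3117
  (v24,v28,v25) [-+-] → (-0.0993, -2.11777, 0.7015)–(-0.0993, -2.03098, 0.820955)  len=0.1477
  (v25,v28,v29) [-++] → (-0.0993, -2.03098, 0.820955)–(-0.0993, -1.29317, 1.8365)  len=1.2553
  (v25,v29,v5) [-++] → (-0.0993, -1.29317, 1.8365)–(-0.0993, -0.0993, 2.22438)  len=1.2553

Chained into 1 loop(s):
  loop 1: 20 segments, perimeter = 13.8397
Total perimeter = 13.840

loops=1 perimeter=13.840


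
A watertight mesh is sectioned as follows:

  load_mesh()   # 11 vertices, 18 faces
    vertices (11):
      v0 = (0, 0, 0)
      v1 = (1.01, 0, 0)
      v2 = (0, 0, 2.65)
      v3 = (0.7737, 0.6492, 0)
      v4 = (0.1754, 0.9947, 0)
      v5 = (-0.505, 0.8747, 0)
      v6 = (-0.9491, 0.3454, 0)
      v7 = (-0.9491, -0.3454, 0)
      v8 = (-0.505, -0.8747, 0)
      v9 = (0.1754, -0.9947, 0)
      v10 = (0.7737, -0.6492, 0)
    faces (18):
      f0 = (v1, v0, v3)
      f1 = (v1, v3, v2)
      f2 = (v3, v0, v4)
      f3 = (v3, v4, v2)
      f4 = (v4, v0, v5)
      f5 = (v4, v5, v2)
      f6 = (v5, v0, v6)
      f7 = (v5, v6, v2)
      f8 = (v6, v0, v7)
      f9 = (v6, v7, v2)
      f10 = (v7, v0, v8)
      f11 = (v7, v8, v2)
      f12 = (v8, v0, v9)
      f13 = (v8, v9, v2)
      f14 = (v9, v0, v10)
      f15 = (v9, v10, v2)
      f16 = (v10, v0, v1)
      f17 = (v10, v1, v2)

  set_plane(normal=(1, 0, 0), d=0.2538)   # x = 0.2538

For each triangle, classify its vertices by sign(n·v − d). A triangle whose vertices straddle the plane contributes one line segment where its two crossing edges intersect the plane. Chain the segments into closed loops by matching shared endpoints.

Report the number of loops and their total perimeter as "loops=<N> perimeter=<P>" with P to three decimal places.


loops=1 perimeter=6.342

Straddling triangles (8 of 18):
  (v1,v0,v3) [+-+] → (0.2538, 0, 0)–(0.2538, 0.21296, 0)  len=0.2130
  (v1,v3,v2) [++-] → (0.2538, 0.21296, 1.78071)–(0.2538, 0, 1.98409)  len=0.2945
  (v3,v0,v4) [+--] → (0.2538, 0.21296, 0)–(0.2538, 0.949426, 0)  len=0.7365
  (v3,v4,v2) [+--] → (0.2538, 0.949426, 0)–(0.2538, 0.21296, 1.78071)  len=1.9270
  (v9,v0,v10) [--+] → (0.2538, -0.21296, 0)–(0.2538, -0.949426, 0)  len=0.7365
  (v9,v10,v2) [-+-] → (0.2538, -0.949426, 0)–(0.2538, -0.21296, 1.78071)  len=1.9270
  (v10,v0,v1) [+-+] → (0.2538, -0.21296, 0)–(0.2538, 0, 0)  len=0.2130
  (v10,v1,v2) [++-] → (0.2538, 0, 1.98409)–(0.2538, -0.21296, 1.78071)  len=0.2945

Chained into 1 loop(s):
  loop 1: 8 segments, perimeter = 6.3418
Total perimeter = 6.342


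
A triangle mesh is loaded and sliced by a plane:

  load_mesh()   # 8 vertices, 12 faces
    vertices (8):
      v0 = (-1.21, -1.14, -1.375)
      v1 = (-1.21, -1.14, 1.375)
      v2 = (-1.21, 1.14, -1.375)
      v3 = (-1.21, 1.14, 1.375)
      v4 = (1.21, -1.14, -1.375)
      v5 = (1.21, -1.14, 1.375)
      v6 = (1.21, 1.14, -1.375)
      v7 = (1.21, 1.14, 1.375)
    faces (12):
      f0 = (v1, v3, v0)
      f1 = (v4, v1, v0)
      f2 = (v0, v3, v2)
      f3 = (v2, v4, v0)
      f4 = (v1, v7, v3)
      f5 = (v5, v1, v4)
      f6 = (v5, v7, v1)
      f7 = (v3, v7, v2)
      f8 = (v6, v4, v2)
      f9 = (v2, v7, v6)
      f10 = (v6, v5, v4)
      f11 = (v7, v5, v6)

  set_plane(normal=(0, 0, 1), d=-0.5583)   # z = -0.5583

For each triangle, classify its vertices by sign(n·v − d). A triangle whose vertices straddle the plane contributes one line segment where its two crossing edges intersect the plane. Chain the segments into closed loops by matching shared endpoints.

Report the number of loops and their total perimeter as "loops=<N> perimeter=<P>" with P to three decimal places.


Straddling triangles (8 of 12):
  (v1,v3,v0) [++-] → (-1.21, -0.462881, -0.5583)–(-1.21, -1.14, -0.5583)  len=0.6771
  (v4,v1,v0) [-+-] → (0.491304, -1.14, -0.5583)–(-1.21, -1.14, -0.5583)  len=1.7013
  (v0,v3,v2) [-+-] → (-1.21, -0.462881, -0.5583)–(-1.21, 1.14, -0.5583)  len=1.6029
  (v5,v1,v4) [++-] → (0.491304, -1.14, -0.5583)–(1.21, -1.14, -0.5583)  len=0.7187
  (v3,v7,v2) [++-] → (-0.491304, 1.14, -0.5583)–(-1.21, 1.14, -0.5583)  len=0.7187
  (v2,v7,v6) [-+-] → (-0.491304, 1.14, -0.5583)–(1.21, 1.14, -0.5583)  len=1.7013
  (v6,v5,v4) [-+-] → (1.21, 0.462881, -0.5583)–(1.21, -1.14, -0.5583)  len=1.6029
  (v7,v5,v6) [++-] → (1.21, 0.462881, -0.5583)–(1.21, 1.14, -0.5583)  len=0.6771

Chained into 1 loop(s):
  loop 1: 8 segments, perimeter = 9.4000
Total perimeter = 9.400

loops=1 perimeter=9.400


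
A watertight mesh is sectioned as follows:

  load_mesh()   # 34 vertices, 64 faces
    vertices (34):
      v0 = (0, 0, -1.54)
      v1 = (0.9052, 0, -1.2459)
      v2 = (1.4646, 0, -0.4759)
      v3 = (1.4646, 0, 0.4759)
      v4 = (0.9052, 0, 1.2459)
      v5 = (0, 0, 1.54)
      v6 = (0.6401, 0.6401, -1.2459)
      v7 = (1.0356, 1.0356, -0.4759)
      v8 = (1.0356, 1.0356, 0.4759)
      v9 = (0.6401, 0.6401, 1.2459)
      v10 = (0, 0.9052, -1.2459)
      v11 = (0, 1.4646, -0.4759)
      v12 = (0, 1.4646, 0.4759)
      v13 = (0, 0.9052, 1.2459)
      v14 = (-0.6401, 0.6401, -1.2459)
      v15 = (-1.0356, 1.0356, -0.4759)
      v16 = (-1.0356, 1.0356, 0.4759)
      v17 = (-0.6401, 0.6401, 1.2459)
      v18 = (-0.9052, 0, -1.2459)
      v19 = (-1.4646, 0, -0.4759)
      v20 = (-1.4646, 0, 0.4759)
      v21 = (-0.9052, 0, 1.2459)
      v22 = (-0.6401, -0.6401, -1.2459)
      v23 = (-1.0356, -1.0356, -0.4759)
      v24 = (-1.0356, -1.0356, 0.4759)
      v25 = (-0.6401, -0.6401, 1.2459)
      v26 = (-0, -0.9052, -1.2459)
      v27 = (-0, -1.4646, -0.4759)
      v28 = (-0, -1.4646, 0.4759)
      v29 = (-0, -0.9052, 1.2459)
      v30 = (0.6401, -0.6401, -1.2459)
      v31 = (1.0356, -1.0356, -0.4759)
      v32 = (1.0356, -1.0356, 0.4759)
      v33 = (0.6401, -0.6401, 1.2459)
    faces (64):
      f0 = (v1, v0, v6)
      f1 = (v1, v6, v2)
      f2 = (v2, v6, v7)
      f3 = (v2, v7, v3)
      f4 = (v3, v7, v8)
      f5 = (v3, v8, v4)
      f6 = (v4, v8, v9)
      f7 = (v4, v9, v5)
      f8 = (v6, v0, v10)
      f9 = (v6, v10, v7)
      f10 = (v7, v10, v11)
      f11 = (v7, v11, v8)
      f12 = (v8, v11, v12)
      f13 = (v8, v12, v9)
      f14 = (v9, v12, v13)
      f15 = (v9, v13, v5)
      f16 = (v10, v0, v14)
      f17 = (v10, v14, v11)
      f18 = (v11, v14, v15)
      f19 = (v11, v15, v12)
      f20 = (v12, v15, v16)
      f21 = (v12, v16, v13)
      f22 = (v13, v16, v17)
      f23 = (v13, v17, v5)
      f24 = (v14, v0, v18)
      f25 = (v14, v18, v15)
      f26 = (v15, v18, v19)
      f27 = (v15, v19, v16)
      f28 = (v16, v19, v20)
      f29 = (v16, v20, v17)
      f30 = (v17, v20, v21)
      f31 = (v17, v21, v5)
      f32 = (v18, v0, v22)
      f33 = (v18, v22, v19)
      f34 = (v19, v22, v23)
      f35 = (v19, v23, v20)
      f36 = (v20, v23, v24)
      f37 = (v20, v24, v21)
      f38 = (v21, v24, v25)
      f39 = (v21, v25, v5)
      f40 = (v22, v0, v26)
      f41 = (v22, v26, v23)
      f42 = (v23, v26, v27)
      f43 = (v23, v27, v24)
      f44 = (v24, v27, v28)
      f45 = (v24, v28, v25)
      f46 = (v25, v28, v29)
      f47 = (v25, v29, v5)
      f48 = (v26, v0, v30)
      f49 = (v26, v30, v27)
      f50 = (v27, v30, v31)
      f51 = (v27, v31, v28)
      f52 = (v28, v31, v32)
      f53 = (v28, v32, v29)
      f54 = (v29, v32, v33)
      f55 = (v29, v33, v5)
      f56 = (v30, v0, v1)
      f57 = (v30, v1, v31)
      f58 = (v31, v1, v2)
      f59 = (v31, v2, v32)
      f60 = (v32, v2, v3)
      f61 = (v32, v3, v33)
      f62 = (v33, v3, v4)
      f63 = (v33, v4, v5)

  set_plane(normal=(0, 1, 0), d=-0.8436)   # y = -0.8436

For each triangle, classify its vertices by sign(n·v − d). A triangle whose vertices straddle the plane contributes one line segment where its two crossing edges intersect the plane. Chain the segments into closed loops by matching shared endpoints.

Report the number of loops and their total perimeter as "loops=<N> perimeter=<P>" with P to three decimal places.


loops=1 perimeter=7.552

Straddling triangles (20 of 64):
  (v19,v22,v23) [++-] → (-0.8436, -0.8436, -0.849705)–(-1.11514, -0.8436, -0.4759)  len=0.4620
  (v19,v23,v20) [+-+] → (-1.11514, -0.8436, -0.4759)–(-1.11514, -0.8436, -0.299437)  len=0.1765
  (v20,v23,v24) [+--] → (-1.11514, -0.8436, -0.299437)–(-1.11514, -0.8436, 0.4759)  len=0.7753
  (v20,v24,v21) [+-+] → (-1.11514, -0.8436, 0.4759)–(-1.01142, -0.8436, 0.618658)  len=0.1765
  (v21,v24,v25) [+-+] → (-1.01142, -0.8436, 0.618658)–(-0.8436, -0.8436, 0.849705)  len=0.2856
  (v22,v0,v26) [++-] → (0, -0.8436, -1.26591)–(-0.148737, -0.8436, -1.2459)  len=0.1501
  (v22,v26,v23) [+--] → (-0.148737, -0.8436, -1.2459)–(-0.8436, -0.8436, -0.849705)  len=0.7999
  (v24,v28,v25) [--+] → (-0.482113, -0.8436, 1.05585)–(-0.8436, -0.8436, 0.849705)  len=0.4161
  (v25,v28,v29) [+--] → (-0.482113, -0.8436, 1.05585)–(-0.148737, -0.8436, 1.2459)  len=0.3837
  (v25,v29,v5) [+-+] → (-0.148737, -0.8436, 1.2459)–(0, -0.8436, 1.26591)  len=0.1501
  (v26,v0,v30) [-++] → (0, -0.8436, -1.26591)–(0.148737, -0.8436, -1.2459)  len=0.1501
  (v26,v30,v27) [-+-] → (0.148737, -0.8436, -1.2459)–(0.482113, -0.8436, -1.05585)  len=0.3837
  (v27,v30,v31) [-+-] → (0.482113, -0.8436, -1.05585)–(0.8436, -0.8436, -0.849705)  len=0.4161
  (v29,v32,v33) [--+] → (0.8436, -0.8436, 0.849705)–(0.148737, -0.8436, 1.2459)  len=0.7999
  (v29,v33,v5) [-++] → (0.148737, -0.8436, 1.2459)–(0, -0.8436, 1.26591)  len=0.1501
  (v30,v1,v31) [++-] → (1.01142, -0.8436, -0.618658)–(0.8436, -0.8436, -0.849705)  len=0.2856
  (v31,v1,v2) [-++] → (1.01142, -0.8436, -0.618658)–(1.11514, -0.8436, -0.4759)  len=0.1765
  (v31,v2,v32) [-+-] → (1.11514, -0.8436, -0.4759)–(1.11514, -0.8436, 0.299437)  len=0.7753
  (v32,v2,v3) [-++] → (1.11514, -0.8436, 0.299437)–(1.11514, -0.8436, 0.4759)  len=0.1765
  (v32,v3,v33) [-++] → (1.11514, -0.8436, 0.4759)–(0.8436, -0.8436, 0.849705)  len=0.4620

Chained into 1 loop(s):
  loop 1: 20 segments, perimeter = 7.5515
Total perimeter = 7.552


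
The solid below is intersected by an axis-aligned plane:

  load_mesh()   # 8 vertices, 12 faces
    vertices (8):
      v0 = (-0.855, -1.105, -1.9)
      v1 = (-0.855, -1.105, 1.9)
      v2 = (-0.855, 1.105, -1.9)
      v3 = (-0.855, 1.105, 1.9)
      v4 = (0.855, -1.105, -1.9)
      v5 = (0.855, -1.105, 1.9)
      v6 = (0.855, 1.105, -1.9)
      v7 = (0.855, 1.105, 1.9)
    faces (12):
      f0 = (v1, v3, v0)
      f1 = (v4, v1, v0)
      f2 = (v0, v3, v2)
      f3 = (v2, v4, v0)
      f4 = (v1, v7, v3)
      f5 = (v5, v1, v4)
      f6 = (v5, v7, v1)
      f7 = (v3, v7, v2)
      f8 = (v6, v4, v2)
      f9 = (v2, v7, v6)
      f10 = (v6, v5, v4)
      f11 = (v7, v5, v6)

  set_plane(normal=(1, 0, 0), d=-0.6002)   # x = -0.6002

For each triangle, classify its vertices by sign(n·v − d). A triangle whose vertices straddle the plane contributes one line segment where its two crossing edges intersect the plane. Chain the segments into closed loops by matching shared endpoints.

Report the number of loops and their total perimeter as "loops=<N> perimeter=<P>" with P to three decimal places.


Straddling triangles (8 of 12):
  (v4,v1,v0) [+--] → (-0.6002, -1.105, 1.33378)–(-0.6002, -1.105, -1.9)  len=3.2338
  (v2,v4,v0) [-+-] → (-0.6002, 0.775697, -1.9)–(-0.6002, -1.105, -1.9)  len=1.8807
  (v1,v7,v3) [-+-] → (-0.6002, -0.775697, 1.9)–(-0.6002, 1.105, 1.9)  len=1.8807
  (v5,v1,v4) [+-+] → (-0.6002, -1.105, 1.9)–(-0.6002, -1.105, 1.33378)  len=0.5662
  (v5,v7,v1) [++-] → (-0.6002, -0.775697, 1.9)–(-0.6002, -1.105, 1.9)  len=0.3293
  (v3,v7,v2) [-+-] → (-0.6002, 1.105, 1.9)–(-0.6002, 1.105, -1.33378)  len=3.2338
  (v6,v4,v2) [++-] → (-0.6002, 0.775697, -1.9)–(-0.6002, 1.105, -1.9)  len=0.3293
  (v2,v7,v6) [-++] → (-0.6002, 1.105, -1.33378)–(-0.6002, 1.105, -1.9)  len=0.5662

Chained into 1 loop(s):
  loop 1: 8 segments, perimeter = 12.0200
Total perimeter = 12.020

loops=1 perimeter=12.020


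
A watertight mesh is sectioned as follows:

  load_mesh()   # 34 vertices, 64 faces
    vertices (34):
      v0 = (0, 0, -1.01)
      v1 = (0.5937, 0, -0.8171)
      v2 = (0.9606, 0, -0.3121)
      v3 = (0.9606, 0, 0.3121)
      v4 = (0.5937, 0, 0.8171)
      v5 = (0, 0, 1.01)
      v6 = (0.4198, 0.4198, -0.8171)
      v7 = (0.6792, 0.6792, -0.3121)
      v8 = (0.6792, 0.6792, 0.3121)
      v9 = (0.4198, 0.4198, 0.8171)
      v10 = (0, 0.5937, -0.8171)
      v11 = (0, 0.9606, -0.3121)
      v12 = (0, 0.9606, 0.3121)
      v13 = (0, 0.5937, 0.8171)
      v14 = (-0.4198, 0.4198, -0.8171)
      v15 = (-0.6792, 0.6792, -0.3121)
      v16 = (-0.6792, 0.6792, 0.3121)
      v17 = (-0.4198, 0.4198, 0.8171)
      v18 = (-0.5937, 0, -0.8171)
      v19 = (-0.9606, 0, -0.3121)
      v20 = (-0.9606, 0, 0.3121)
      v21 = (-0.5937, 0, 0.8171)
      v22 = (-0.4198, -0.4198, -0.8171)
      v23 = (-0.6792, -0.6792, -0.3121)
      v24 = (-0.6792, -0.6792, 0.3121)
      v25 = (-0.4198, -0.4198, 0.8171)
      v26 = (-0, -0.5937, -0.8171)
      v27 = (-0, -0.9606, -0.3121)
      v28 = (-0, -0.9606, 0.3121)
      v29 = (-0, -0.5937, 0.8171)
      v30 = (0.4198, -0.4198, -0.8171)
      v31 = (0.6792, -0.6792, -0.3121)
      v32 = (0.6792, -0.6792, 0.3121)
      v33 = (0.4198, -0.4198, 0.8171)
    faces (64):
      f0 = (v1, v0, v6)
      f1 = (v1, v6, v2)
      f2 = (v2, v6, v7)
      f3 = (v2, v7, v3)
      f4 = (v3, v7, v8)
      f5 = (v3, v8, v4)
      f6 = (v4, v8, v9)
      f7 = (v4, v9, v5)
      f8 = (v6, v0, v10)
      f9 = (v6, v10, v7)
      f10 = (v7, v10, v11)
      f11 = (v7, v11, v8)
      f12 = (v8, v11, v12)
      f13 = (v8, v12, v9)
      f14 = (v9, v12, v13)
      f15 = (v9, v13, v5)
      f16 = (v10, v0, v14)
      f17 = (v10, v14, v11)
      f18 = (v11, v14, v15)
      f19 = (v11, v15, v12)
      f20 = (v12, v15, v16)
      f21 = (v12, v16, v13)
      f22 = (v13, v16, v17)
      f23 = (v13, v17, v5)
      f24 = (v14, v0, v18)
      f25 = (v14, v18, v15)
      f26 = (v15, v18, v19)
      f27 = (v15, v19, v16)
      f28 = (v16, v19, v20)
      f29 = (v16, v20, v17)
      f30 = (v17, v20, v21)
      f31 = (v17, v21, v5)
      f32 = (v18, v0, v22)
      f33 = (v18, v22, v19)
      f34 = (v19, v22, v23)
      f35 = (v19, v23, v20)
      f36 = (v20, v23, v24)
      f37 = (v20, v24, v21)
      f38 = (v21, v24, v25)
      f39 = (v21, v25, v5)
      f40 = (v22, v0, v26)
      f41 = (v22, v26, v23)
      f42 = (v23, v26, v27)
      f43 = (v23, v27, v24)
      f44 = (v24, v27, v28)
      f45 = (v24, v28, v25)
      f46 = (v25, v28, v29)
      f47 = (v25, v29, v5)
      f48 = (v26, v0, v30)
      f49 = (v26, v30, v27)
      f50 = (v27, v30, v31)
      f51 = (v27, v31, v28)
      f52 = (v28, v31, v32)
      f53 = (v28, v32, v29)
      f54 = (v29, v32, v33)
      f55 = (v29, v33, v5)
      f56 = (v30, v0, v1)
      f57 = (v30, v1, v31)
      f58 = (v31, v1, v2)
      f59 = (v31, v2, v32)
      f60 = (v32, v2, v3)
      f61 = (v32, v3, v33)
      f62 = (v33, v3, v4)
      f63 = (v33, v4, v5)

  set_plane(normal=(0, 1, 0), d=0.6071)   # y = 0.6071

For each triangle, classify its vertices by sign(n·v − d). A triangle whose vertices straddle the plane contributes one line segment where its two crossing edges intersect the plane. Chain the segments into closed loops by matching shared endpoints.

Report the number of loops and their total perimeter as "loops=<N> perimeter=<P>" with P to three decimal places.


Straddling triangles (18 of 64):
  (v2,v6,v7) [--+] → (0.6071, 0.6071, -0.452464)–(0.709072, 0.6071, -0.3121)  len=0.1735
  (v2,v7,v3) [-+-] → (0.709072, 0.6071, -0.3121)–(0.709072, 0.6071, -0.245838)  len=0.0663
  (v3,v7,v8) [-++] → (0.709072, 0.6071, -0.245838)–(0.709072, 0.6071, 0.3121)  len=0.5579
  (v3,v8,v4) [-+-] → (0.709072, 0.6071, 0.3121)–(0.670124, 0.6071, 0.365708)  len=0.0663
  (v4,v8,v9) [-+-] → (0.670124, 0.6071, 0.365708)–(0.6071, 0.6071, 0.452464)  len=0.1072
  (v6,v10,v7) [--+] → (0.106448, 0.6071, -0.737954)–(0.6071, 0.6071, -0.452464)  len=0.5763
  (v7,v10,v11) [+-+] → (0.106448, 0.6071, -0.737954)–(0, 0.6071, -0.798656)  len=0.1225
  (v8,v12,v9) [++-] → (0.274407, 0.6071, 0.642199)–(0.6071, 0.6071, 0.452464)  len=0.3830
  (v9,v12,v13) [-+-] → (0.274407, 0.6071, 0.642199)–(0, 0.6071, 0.798656)  len=0.3159
  (v10,v14,v11) [--+] → (-0.274407, 0.6071, -0.642199)–(0, 0.6071, -0.798656)  len=0.3159
  (v11,v14,v15) [+-+] → (-0.274407, 0.6071, -0.642199)–(-0.6071, 0.6071, -0.452464)  len=0.3830
  (v12,v16,v13) [++-] → (-0.106448, 0.6071, 0.737954)–(0, 0.6071, 0.798656)  len=0.1225
  (v13,v16,v17) [-+-] → (-0.106448, 0.6071, 0.737954)–(-0.6071, 0.6071, 0.452464)  len=0.5763
  (v14,v18,v15) [--+] → (-0.670124, 0.6071, -0.365708)–(-0.6071, 0.6071, -0.452464)  len=0.1072
  (v15,v18,v19) [+--] → (-0.670124, 0.6071, -0.365708)–(-0.709072, 0.6071, -0.3121)  len=0.0663
  (v15,v19,v16) [+-+] → (-0.709072, 0.6071, -0.3121)–(-0.709072, 0.6071, 0.245838)  len=0.5579
  (v16,v19,v20) [+--] → (-0.709072, 0.6071, 0.245838)–(-0.709072, 0.6071, 0.3121)  len=0.0663
  (v16,v20,v17) [+--] → (-0.709072, 0.6071, 0.3121)–(-0.6071, 0.6071, 0.452464)  len=0.1735

Chained into 1 loop(s):
  loop 1: 18 segments, perimeter = 4.7379
Total perimeter = 4.738

loops=1 perimeter=4.738


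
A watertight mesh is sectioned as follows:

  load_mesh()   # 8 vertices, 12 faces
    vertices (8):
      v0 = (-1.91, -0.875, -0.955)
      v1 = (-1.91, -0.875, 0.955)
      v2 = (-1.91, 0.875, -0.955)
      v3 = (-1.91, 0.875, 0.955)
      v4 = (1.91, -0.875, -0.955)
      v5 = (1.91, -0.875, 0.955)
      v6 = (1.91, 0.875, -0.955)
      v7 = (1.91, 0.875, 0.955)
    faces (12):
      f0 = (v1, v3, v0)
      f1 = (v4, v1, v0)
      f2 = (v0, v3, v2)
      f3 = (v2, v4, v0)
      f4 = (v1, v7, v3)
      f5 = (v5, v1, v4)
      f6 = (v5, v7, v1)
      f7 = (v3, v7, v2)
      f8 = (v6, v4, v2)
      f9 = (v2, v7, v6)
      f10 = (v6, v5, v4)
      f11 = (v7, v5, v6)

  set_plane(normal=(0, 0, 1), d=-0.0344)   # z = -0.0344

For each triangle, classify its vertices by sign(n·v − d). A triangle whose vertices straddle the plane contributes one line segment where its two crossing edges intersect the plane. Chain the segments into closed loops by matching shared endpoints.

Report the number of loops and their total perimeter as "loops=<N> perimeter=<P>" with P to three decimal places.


loops=1 perimeter=11.140

Straddling triangles (8 of 12):
  (v1,v3,v0) [++-] → (-1.91, -0.0315183, -0.0344)–(-1.91, -0.875, -0.0344)  len=0.8435
  (v4,v1,v0) [-+-] → (0.0688, -0.875, -0.0344)–(-1.91, -0.875, -0.0344)  len=1.9788
  (v0,v3,v2) [-+-] → (-1.91, -0.0315183, -0.0344)–(-1.91, 0.875, -0.0344)  len=0.9065
  (v5,v1,v4) [++-] → (0.0688, -0.875, -0.0344)–(1.91, -0.875, -0.0344)  len=1.8412
  (v3,v7,v2) [++-] → (-0.0688, 0.875, -0.0344)–(-1.91, 0.875, -0.0344)  len=1.8412
  (v2,v7,v6) [-+-] → (-0.0688, 0.875, -0.0344)–(1.91, 0.875, -0.0344)  len=1.9788
  (v6,v5,v4) [-+-] → (1.91, 0.0315183, -0.0344)–(1.91, -0.875, -0.0344)  len=0.9065
  (v7,v5,v6) [++-] → (1.91, 0.0315183, -0.0344)–(1.91, 0.875, -0.0344)  len=0.8435

Chained into 1 loop(s):
  loop 1: 8 segments, perimeter = 11.1400
Total perimeter = 11.140


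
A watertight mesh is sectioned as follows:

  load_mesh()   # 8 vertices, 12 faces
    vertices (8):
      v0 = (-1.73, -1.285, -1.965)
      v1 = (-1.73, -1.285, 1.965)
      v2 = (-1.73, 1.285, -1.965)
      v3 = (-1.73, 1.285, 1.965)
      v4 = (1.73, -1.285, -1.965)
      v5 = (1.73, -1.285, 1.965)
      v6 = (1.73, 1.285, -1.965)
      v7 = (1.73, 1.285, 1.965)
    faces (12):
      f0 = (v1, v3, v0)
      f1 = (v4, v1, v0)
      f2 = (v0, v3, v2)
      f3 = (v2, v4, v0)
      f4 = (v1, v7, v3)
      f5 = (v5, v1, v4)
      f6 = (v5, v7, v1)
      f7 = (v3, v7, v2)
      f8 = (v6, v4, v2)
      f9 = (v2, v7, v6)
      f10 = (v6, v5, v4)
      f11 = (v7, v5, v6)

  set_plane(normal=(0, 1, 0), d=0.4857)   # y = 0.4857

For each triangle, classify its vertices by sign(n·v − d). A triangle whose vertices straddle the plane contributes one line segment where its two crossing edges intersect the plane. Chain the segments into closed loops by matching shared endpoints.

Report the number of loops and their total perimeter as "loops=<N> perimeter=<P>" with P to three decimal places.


loops=1 perimeter=14.780

Straddling triangles (8 of 12):
  (v1,v3,v0) [-+-] → (-1.73, 0.4857, 1.965)–(-1.73, 0.4857, 0.742724)  len=1.2223
  (v0,v3,v2) [-++] → (-1.73, 0.4857, 0.742724)–(-1.73, 0.4857, -1.965)  len=2.7077
  (v2,v4,v0) [+--] → (-0.6539, 0.4857, -1.965)–(-1.73, 0.4857, -1.965)  len=1.0761
  (v1,v7,v3) [-++] → (0.6539, 0.4857, 1.965)–(-1.73, 0.4857, 1.965)  len=2.3839
  (v5,v7,v1) [-+-] → (1.73, 0.4857, 1.965)–(0.6539, 0.4857, 1.965)  len=1.0761
  (v6,v4,v2) [+-+] → (1.73, 0.4857, -1.965)–(-0.6539, 0.4857, -1.965)  len=2.3839
  (v6,v5,v4) [+--] → (1.73, 0.4857, -0.742724)–(1.73, 0.4857, -1.965)  len=1.2223
  (v7,v5,v6) [+-+] → (1.73, 0.4857, 1.965)–(1.73, 0.4857, -0.742724)  len=2.7077

Chained into 1 loop(s):
  loop 1: 8 segments, perimeter = 14.7800
Total perimeter = 14.780


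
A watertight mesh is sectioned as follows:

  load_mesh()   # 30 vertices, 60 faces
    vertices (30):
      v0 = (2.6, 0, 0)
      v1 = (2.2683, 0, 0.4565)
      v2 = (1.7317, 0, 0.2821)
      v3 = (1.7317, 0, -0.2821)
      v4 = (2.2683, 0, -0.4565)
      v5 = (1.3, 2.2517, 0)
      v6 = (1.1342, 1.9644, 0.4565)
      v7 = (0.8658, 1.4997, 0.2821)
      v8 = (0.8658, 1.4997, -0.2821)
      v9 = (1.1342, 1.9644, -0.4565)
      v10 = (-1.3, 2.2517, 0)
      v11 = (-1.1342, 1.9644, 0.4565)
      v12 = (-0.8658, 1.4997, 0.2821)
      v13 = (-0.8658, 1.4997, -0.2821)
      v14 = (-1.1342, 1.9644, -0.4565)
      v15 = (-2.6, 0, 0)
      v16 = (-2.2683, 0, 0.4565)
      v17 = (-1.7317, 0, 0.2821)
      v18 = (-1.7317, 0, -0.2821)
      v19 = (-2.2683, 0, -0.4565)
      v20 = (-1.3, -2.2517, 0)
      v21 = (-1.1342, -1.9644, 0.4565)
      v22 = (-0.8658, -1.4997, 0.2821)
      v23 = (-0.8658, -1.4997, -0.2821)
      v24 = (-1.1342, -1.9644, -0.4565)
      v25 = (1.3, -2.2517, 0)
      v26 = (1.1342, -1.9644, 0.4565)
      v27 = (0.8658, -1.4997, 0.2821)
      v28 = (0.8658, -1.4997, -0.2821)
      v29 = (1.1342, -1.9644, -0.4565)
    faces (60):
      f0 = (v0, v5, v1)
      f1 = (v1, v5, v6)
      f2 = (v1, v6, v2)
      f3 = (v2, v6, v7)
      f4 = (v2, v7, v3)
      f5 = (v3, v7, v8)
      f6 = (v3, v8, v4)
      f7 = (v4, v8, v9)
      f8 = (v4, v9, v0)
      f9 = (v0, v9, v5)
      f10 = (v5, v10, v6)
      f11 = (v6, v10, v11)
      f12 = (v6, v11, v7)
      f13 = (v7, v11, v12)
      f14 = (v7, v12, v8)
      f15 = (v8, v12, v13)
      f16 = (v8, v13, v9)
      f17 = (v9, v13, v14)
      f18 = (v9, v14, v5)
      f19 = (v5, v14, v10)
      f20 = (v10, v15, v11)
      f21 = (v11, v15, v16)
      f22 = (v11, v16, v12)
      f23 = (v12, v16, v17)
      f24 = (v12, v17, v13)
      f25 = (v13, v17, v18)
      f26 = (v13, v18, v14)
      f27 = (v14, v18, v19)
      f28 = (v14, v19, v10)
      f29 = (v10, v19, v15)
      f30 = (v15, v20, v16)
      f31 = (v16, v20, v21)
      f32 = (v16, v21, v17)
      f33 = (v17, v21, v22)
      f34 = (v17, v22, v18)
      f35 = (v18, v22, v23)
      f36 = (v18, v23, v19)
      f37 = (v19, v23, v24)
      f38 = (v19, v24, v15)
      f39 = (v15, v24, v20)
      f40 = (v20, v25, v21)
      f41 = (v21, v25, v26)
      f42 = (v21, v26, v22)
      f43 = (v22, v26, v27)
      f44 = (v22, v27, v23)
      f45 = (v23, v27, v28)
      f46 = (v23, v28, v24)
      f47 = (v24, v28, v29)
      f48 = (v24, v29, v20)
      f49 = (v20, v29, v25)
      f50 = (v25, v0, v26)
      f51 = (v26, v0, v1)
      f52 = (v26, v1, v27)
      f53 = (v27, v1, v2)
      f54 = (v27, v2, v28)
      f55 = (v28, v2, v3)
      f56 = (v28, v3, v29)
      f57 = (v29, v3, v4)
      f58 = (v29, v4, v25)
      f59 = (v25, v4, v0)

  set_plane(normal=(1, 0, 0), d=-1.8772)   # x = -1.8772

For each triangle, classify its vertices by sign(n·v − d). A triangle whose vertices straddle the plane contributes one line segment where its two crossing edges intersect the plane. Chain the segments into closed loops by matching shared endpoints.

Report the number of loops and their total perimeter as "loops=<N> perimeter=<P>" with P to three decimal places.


loops=1 perimeter=5.692

Straddling triangles (14 of 60):
  (v10,v15,v11) [+-+] → (-1.8772, 1.25195, 0)–(-1.8772, 0.968664, 0.225105)  len=0.3618
  (v11,v15,v16) [+--] → (-1.8772, 0.968664, 0.225105)–(-1.8772, 0.677433, 0.4565)  len=0.3720
  (v11,v16,v12) [+-+] → (-1.8772, 0.677433, 0.4565)–(-1.8772, 0.418205, 0.407867)  len=0.2638
  (v12,v16,v17) [+-+] → (-1.8772, 0.418205, 0.407867)–(-1.8772, 0, 0.329389)  len=0.4255
  (v14,v18,v19) [++-] → (-1.8772, 0, -0.329389)–(-1.8772, 0.677433, -0.4565)  len=0.6893
  (v14,v19,v10) [+-+] → (-1.8772, 0.677433, -0.4565)–(-1.8772, 0.90947, -0.272118)  len=0.2964
  (v10,v19,v15) [+--] → (-1.8772, 0.90947, -0.272118)–(-1.8772, 1.25195, 0)  len=0.4374
  (v15,v20,v16) [-+-] → (-1.8772, -1.25195, 0)–(-1.8772, -0.90947, 0.272118)  len=0.4374
  (v16,v20,v21) [-++] → (-1.8772, -0.90947, 0.272118)–(-1.8772, -0.677433, 0.4565)  len=0.2964
  (v16,v21,v17) [-++] → (-1.8772, -0.677433, 0.4565)–(-1.8772, 0, 0.329389)  len=0.6893
  (v18,v23,v19) [++-] → (-1.8772, -0.418205, -0.407867)–(-1.8772, 0, -0.329389)  len=0.4255
  (v19,v23,v24) [-++] → (-1.8772, -0.418205, -0.407867)–(-1.8772, -0.677433, -0.4565)  len=0.2638
  (v19,v24,v15) [-+-] → (-1.8772, -0.677433, -0.4565)–(-1.8772, -0.968664, -0.225105)  len=0.3720
  (v15,v24,v20) [-++] → (-1.8772, -0.968664, -0.225105)–(-1.8772, -1.25195, 0)  len=0.3618

Chained into 1 loop(s):
  loop 1: 14 segments, perimeter = 5.6922
Total perimeter = 5.692


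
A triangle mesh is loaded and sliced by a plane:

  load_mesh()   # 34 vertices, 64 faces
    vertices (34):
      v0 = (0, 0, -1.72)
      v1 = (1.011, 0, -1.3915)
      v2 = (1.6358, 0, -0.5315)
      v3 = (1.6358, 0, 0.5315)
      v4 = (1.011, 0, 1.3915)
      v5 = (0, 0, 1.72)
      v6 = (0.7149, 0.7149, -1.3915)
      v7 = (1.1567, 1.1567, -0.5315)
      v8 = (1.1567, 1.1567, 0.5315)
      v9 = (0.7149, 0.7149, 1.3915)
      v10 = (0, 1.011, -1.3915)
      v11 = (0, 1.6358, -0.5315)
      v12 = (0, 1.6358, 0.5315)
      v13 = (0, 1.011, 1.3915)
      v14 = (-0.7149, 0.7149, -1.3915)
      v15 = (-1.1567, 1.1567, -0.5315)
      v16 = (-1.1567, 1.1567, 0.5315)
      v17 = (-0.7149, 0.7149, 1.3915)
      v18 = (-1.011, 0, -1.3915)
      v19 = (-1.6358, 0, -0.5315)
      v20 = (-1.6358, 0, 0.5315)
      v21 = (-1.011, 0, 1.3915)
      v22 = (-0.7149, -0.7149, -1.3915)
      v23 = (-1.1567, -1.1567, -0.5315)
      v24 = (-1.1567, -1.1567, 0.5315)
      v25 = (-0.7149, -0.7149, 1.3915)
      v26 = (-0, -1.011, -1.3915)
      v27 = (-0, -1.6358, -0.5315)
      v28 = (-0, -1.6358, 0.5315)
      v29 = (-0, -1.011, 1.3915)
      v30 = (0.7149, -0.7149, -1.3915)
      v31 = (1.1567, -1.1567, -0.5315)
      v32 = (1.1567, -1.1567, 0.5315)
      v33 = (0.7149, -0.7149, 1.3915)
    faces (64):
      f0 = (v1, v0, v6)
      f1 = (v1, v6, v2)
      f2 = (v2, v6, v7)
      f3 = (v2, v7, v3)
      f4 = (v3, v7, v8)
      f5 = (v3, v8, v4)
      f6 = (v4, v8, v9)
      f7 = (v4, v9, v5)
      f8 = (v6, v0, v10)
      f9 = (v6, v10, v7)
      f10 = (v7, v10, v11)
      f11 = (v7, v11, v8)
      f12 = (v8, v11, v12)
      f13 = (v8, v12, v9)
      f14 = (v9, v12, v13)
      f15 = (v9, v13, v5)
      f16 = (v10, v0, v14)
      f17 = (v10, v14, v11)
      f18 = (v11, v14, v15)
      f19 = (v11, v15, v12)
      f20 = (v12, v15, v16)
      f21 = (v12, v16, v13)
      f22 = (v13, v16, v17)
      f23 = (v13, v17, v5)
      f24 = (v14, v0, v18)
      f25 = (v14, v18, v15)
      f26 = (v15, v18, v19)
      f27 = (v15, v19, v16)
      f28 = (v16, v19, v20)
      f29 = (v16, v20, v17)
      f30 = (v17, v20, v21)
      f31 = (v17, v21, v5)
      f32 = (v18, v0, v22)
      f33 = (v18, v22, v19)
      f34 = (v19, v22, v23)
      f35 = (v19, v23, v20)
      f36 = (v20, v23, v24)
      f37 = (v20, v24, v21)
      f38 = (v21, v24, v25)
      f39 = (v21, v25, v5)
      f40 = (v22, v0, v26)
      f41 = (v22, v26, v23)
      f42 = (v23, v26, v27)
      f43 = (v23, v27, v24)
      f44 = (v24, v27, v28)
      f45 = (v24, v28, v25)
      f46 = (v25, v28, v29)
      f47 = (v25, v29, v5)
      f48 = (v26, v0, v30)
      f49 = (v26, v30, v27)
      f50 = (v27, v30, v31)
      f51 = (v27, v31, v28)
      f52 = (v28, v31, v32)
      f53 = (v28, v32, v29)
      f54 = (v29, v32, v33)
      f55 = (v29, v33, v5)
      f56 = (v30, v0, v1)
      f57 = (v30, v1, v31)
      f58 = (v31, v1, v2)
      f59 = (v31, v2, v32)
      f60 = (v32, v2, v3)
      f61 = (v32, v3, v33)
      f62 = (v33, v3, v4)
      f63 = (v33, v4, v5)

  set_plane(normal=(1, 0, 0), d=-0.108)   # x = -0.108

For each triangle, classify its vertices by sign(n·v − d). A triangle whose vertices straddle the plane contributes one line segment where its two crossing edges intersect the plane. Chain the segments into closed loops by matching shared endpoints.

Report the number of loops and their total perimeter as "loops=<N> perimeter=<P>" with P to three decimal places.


loops=1 perimeter=10.424

Straddling triangles (20 of 64):
  (v10,v0,v14) [++-] → (-0.108, 0.108, -1.67037)–(-0.108, 0.966268, -1.3915)  len=0.9024
  (v10,v14,v11) [+-+] → (-0.108, 0.966268, -1.3915)–(-0.108, 1.49668, -0.66142)  len=0.9024
  (v11,v14,v15) [+--] → (-0.108, 1.49668, -0.66142)–(-0.108, 1.59107, -0.5315)  len=0.1606
  (v11,v15,v12) [+-+] → (-0.108, 1.59107, -0.5315)–(-0.108, 1.59107, 0.432249)  len=0.9637
  (v12,v15,v16) [+--] → (-0.108, 1.59107, 0.432249)–(-0.108, 1.59107, 0.5315)  len=0.0993
  (v12,v16,v13) [+-+] → (-0.108, 1.59107, 0.5315)–(-0.108, 1.0246, 1.3112)  len=0.9638
  (v13,v16,v17) [+--] → (-0.108, 1.0246, 1.3112)–(-0.108, 0.966268, 1.3915)  len=0.0993
  (v13,v17,v5) [+-+] → (-0.108, 0.966268, 1.3915)–(-0.108, 0.108, 1.67037)  len=0.9024
  (v14,v0,v18) [-+-] → (-0.108, 0.108, -1.67037)–(-0.108, 0, -1.68491)  len=0.1090
  (v17,v21,v5) [--+] → (-0.108, 0, 1.68491)–(-0.108, 0.108, 1.67037)  len=0.1090
  (v18,v0,v22) [-+-] → (-0.108, 0, -1.68491)–(-0.108, -0.108, -1.67037)  len=0.1090
  (v21,v25,v5) [--+] → (-0.108, -0.108, 1.67037)–(-0.108, 0, 1.68491)  len=0.1090
  (v22,v0,v26) [-++] → (-0.108, -0.108, -1.67037)–(-0.108, -0.966268, -1.3915)  len=0.9024
  (v22,v26,v23) [-+-] → (-0.108, -0.966268, -1.3915)–(-0.108, -1.0246, -1.3112)  len=0.0993
  (v23,v26,v27) [-++] → (-0.108, -1.0246, -1.3112)–(-0.108, -1.59107, -0.5315)  len=0.9638
  (v23,v27,v24) [-+-] → (-0.108, -1.59107, -0.5315)–(-0.108, -1.59107, -0.432249)  len=0.0993
  (v24,v27,v28) [-++] → (-0.108, -1.59107, -0.432249)–(-0.108, -1.59107, 0.5315)  len=0.9637
  (v24,v28,v25) [-+-] → (-0.108, -1.59107, 0.5315)–(-0.108, -1.49668, 0.66142)  len=0.1606
  (v25,v28,v29) [-++] → (-0.108, -1.49668, 0.66142)–(-0.108, -0.966268, 1.3915)  len=0.9024
  (v25,v29,v5) [-++] → (-0.108, -0.966268, 1.3915)–(-0.108, -0.108, 1.67037)  len=0.9024

Chained into 1 loop(s):
  loop 1: 20 segments, perimeter = 10.4237
Total perimeter = 10.424
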